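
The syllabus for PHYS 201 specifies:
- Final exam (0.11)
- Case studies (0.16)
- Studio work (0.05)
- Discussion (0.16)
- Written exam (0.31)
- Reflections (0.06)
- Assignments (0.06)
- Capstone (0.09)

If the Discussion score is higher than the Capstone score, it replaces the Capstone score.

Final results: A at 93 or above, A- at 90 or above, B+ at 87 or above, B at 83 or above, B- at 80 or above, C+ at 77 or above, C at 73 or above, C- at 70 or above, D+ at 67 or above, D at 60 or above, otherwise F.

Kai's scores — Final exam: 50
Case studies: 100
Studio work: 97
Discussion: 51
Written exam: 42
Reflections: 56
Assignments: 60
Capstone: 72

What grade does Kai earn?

D

Discussion (51) ≤ Capstone (72), so Capstone stays at 72.
Weighted total:
  Final exam 50 × 0.11 = 5.5
  Case studies 100 × 0.16 = 16
  Studio work 97 × 0.05 = 4.85
  Discussion 51 × 0.16 = 8.16
  Written exam 42 × 0.31 = 13.02
  Reflections 56 × 0.06 = 3.36
  Assignments 60 × 0.06 = 3.6
  Capstone 72 × 0.09 = 6.48
Sum = 60.97
60.97 is ≥ 60 and < 67 → D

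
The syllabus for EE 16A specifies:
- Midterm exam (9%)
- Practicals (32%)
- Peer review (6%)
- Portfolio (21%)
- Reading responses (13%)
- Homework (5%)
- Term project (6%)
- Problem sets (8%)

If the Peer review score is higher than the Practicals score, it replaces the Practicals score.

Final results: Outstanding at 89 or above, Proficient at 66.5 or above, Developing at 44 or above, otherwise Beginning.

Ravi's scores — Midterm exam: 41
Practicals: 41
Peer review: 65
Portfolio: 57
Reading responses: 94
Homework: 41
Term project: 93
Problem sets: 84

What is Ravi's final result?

Proficient

Peer review (65) > Practicals (41), so Practicals counts as 65.
Weighted total:
  Midterm exam 41 × 0.09 = 3.69
  Practicals 65 × 0.32 = 20.8
  Peer review 65 × 0.06 = 3.9
  Portfolio 57 × 0.21 = 11.97
  Reading responses 94 × 0.13 = 12.22
  Homework 41 × 0.05 = 2.05
  Term project 93 × 0.06 = 5.58
  Problem sets 84 × 0.08 = 6.72
Sum = 66.93
66.93 is ≥ 66.5 and < 89 → Proficient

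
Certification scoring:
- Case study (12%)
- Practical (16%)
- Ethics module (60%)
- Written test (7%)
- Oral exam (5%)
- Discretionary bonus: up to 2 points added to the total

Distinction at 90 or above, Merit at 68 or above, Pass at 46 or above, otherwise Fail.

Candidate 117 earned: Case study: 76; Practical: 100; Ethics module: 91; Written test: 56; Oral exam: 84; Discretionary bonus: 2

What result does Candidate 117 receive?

Weighted total:
  Case study 76 × 0.12 = 9.12
  Practical 100 × 0.16 = 16
  Ethics module 91 × 0.6 = 54.6
  Written test 56 × 0.07 = 3.92
  Oral exam 84 × 0.05 = 4.2
Sum = 87.84
Discretionary bonus: 87.84 + 2 = 89.84
89.84 is ≥ 68 and < 90 → Merit

Merit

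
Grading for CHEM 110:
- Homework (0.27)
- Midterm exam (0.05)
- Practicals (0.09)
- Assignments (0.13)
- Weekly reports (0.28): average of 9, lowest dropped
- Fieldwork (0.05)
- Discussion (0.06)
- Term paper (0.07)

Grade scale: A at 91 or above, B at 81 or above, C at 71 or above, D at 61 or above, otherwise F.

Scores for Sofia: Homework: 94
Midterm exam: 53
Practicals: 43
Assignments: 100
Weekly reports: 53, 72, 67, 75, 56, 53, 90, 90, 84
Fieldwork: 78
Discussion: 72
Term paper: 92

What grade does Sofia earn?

C

Weekly reports: drop 53 → average of remaining 8 = 587/8 = 73.375
Weighted total:
  Homework 94 × 0.27 = 25.38
  Midterm exam 53 × 0.05 = 2.65
  Practicals 43 × 0.09 = 3.87
  Assignments 100 × 0.13 = 13
  Weekly reports 73.375 × 0.28 = 20.545
  Fieldwork 78 × 0.05 = 3.9
  Discussion 72 × 0.06 = 4.32
  Term paper 92 × 0.07 = 6.44
Sum = 80.105
80.105 is ≥ 71 and < 81 → C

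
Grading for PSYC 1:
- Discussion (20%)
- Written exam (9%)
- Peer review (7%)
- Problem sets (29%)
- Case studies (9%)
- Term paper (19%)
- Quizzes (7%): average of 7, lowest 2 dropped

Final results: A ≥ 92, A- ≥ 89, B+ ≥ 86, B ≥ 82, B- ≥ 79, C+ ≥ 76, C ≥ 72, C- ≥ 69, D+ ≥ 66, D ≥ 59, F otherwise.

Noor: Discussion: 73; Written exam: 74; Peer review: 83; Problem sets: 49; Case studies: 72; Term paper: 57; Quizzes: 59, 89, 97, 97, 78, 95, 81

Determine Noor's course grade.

Quizzes: drop 59, 78 → average of remaining 5 = 459/5 = 91.8
Weighted total:
  Discussion 73 × 0.2 = 14.6
  Written exam 74 × 0.09 = 6.66
  Peer review 83 × 0.07 = 5.81
  Problem sets 49 × 0.29 = 14.21
  Case studies 72 × 0.09 = 6.48
  Term paper 57 × 0.19 = 10.83
  Quizzes 91.8 × 0.07 = 6.426
Sum = 65.016
65.016 is ≥ 59 and < 66 → D

D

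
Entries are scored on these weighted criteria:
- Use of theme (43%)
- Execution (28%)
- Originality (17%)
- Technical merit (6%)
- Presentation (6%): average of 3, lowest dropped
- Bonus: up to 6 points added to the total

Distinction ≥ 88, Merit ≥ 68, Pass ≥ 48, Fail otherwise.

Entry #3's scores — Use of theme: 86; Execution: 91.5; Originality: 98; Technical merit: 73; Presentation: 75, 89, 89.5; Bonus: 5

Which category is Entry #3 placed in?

Distinction

Presentation: drop 75 → average of remaining 2 = 178.5/2 = 89.25
Weighted total:
  Use of theme 86 × 0.43 = 36.98
  Execution 91.5 × 0.28 = 25.62
  Originality 98 × 0.17 = 16.66
  Technical merit 73 × 0.06 = 4.38
  Presentation 89.25 × 0.06 = 5.355
Sum = 88.995
Bonus: 88.995 + 5 = 93.995
93.995 ≥ 88 → Distinction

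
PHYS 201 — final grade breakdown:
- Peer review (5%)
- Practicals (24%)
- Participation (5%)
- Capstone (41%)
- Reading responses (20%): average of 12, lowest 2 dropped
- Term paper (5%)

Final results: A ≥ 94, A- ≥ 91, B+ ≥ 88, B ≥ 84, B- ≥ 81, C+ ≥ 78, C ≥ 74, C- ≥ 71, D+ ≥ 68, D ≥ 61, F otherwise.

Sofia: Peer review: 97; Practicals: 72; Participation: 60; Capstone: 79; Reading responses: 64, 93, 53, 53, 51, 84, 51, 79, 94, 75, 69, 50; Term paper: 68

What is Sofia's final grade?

C

Reading responses: drop 50, 51 → average of remaining 10 = 715/10 = 71.5
Weighted total:
  Peer review 97 × 0.05 = 4.85
  Practicals 72 × 0.24 = 17.28
  Participation 60 × 0.05 = 3
  Capstone 79 × 0.41 = 32.39
  Reading responses 71.5 × 0.2 = 14.3
  Term paper 68 × 0.05 = 3.4
Sum = 75.22
75.22 is ≥ 74 and < 78 → C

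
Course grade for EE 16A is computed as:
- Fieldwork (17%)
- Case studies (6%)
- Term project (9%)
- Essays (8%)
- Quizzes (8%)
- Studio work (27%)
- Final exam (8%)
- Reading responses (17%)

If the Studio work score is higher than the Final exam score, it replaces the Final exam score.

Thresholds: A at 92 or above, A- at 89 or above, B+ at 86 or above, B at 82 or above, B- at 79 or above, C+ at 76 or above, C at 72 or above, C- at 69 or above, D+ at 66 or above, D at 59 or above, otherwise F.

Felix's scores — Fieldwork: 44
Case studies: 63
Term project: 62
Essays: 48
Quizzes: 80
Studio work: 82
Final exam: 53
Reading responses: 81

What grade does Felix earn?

Studio work (82) > Final exam (53), so Final exam counts as 82.
Weighted total:
  Fieldwork 44 × 0.17 = 7.48
  Case studies 63 × 0.06 = 3.78
  Term project 62 × 0.09 = 5.58
  Essays 48 × 0.08 = 3.84
  Quizzes 80 × 0.08 = 6.4
  Studio work 82 × 0.27 = 22.14
  Final exam 82 × 0.08 = 6.56
  Reading responses 81 × 0.17 = 13.77
Sum = 69.55
69.55 is ≥ 69 and < 72 → C-

C-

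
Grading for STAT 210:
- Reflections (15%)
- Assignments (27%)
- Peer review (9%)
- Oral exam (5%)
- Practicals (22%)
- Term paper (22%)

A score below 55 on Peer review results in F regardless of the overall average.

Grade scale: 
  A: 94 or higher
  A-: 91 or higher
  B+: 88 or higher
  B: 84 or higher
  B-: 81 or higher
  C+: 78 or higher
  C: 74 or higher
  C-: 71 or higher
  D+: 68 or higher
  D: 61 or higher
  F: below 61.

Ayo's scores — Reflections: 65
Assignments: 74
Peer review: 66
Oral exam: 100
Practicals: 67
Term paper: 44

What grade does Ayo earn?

D

Peer review score 66 ≥ 55: minimum met.
Weighted total:
  Reflections 65 × 0.15 = 9.75
  Assignments 74 × 0.27 = 19.98
  Peer review 66 × 0.09 = 5.94
  Oral exam 100 × 0.05 = 5
  Practicals 67 × 0.22 = 14.74
  Term paper 44 × 0.22 = 9.68
Sum = 65.09
65.09 is ≥ 61 and < 68 → D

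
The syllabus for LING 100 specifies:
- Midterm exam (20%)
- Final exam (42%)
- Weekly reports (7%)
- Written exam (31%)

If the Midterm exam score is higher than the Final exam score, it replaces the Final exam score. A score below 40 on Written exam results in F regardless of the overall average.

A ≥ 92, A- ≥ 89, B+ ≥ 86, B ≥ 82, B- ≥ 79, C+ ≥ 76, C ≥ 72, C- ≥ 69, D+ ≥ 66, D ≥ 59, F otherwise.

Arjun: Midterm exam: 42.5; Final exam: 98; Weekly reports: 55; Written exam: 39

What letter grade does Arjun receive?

F

Midterm exam (42.5) ≤ Final exam (98), so Final exam stays at 98.
Written exam score 39 < 40: minimum not met.
Weighted total:
  Midterm exam 42.5 × 0.2 = 8.5
  Final exam 98 × 0.42 = 41.16
  Weekly reports 55 × 0.07 = 3.85
  Written exam 39 × 0.31 = 12.09
Sum = 65.6
Because the Written exam minimum was not met, the result is F.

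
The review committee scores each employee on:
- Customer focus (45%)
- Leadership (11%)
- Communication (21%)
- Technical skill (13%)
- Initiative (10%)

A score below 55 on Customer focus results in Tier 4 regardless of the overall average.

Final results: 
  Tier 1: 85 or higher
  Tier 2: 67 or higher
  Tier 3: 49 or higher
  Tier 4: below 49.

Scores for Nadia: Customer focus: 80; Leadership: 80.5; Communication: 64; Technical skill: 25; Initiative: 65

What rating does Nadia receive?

Tier 2

Customer focus score 80 ≥ 55: minimum met.
Weighted total:
  Customer focus 80 × 0.45 = 36
  Leadership 80.5 × 0.11 = 8.855
  Communication 64 × 0.21 = 13.44
  Technical skill 25 × 0.13 = 3.25
  Initiative 65 × 0.1 = 6.5
Sum = 68.045
68.045 is ≥ 67 and < 85 → Tier 2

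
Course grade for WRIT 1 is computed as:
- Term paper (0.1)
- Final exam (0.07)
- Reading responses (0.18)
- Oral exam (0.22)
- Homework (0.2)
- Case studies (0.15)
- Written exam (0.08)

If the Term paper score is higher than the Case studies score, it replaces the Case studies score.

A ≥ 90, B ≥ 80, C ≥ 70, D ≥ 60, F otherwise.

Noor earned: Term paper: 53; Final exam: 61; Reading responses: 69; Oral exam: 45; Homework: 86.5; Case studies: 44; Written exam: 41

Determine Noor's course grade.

D

Term paper (53) > Case studies (44), so Case studies counts as 53.
Weighted total:
  Term paper 53 × 0.1 = 5.3
  Final exam 61 × 0.07 = 4.27
  Reading responses 69 × 0.18 = 12.42
  Oral exam 45 × 0.22 = 9.9
  Homework 86.5 × 0.2 = 17.3
  Case studies 53 × 0.15 = 7.95
  Written exam 41 × 0.08 = 3.28
Sum = 60.42
60.42 is ≥ 60 and < 70 → D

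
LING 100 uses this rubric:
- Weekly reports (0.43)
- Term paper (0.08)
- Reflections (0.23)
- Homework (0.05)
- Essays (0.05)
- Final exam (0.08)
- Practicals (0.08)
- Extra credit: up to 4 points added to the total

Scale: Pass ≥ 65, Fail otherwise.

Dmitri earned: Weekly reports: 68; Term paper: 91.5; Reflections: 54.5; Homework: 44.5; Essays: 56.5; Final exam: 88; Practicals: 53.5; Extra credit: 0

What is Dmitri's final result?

Weighted total:
  Weekly reports 68 × 0.43 = 29.24
  Term paper 91.5 × 0.08 = 7.32
  Reflections 54.5 × 0.23 = 12.535
  Homework 44.5 × 0.05 = 2.225
  Essays 56.5 × 0.05 = 2.825
  Final exam 88 × 0.08 = 7.04
  Practicals 53.5 × 0.08 = 4.28
Sum = 65.465
Extra credit: 65.465 + 0 = 65.465
65.465 ≥ 65 → Pass

Pass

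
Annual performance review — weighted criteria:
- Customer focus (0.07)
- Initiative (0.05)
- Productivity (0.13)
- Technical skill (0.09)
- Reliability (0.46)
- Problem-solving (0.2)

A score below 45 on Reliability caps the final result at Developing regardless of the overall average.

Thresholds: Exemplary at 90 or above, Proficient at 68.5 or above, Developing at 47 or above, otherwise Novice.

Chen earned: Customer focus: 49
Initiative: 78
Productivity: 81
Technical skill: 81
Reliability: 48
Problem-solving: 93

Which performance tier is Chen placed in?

Developing

Reliability score 48 ≥ 45: minimum met.
Weighted total:
  Customer focus 49 × 0.07 = 3.43
  Initiative 78 × 0.05 = 3.9
  Productivity 81 × 0.13 = 10.53
  Technical skill 81 × 0.09 = 7.29
  Reliability 48 × 0.46 = 22.08
  Problem-solving 93 × 0.2 = 18.6
Sum = 65.83
65.83 is ≥ 47 and < 68.5 → Developing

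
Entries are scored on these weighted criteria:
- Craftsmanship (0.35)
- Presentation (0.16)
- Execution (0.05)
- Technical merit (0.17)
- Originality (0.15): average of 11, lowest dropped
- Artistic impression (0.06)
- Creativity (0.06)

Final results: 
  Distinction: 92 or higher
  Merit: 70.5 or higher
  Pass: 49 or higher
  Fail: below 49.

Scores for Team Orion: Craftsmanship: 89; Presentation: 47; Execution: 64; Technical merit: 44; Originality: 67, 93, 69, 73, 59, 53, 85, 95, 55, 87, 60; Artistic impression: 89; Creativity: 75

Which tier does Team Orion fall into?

Pass

Originality: drop 53 → average of remaining 10 = 743/10 = 74.3
Weighted total:
  Craftsmanship 89 × 0.35 = 31.15
  Presentation 47 × 0.16 = 7.52
  Execution 64 × 0.05 = 3.2
  Technical merit 44 × 0.17 = 7.48
  Originality 74.3 × 0.15 = 11.145
  Artistic impression 89 × 0.06 = 5.34
  Creativity 75 × 0.06 = 4.5
Sum = 70.335
70.335 is ≥ 49 and < 70.5 → Pass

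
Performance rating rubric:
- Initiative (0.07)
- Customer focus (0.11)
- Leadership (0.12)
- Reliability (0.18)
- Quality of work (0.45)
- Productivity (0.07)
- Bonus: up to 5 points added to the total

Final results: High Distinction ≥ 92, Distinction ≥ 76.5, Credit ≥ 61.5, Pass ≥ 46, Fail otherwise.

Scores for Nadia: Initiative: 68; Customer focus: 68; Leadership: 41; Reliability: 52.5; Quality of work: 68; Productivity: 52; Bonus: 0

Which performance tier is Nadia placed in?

Pass

Weighted total:
  Initiative 68 × 0.07 = 4.76
  Customer focus 68 × 0.11 = 7.48
  Leadership 41 × 0.12 = 4.92
  Reliability 52.5 × 0.18 = 9.45
  Quality of work 68 × 0.45 = 30.6
  Productivity 52 × 0.07 = 3.64
Sum = 60.85
Bonus: 60.85 + 0 = 60.85
60.85 is ≥ 46 and < 61.5 → Pass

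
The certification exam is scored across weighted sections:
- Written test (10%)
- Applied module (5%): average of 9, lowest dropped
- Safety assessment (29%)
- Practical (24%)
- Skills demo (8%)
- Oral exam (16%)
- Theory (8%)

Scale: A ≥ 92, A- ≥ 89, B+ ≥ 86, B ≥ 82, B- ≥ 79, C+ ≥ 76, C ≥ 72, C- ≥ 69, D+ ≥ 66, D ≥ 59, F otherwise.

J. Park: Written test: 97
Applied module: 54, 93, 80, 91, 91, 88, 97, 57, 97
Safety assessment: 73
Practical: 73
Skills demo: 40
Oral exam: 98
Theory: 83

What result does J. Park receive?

C+

Applied module: drop 54 → average of remaining 8 = 694/8 = 86.75
Weighted total:
  Written test 97 × 0.1 = 9.7
  Applied module 86.75 × 0.05 = 4.3375
  Safety assessment 73 × 0.29 = 21.17
  Practical 73 × 0.24 = 17.52
  Skills demo 40 × 0.08 = 3.2
  Oral exam 98 × 0.16 = 15.68
  Theory 83 × 0.08 = 6.64
Sum = 78.2475
78.2475 is ≥ 76 and < 79 → C+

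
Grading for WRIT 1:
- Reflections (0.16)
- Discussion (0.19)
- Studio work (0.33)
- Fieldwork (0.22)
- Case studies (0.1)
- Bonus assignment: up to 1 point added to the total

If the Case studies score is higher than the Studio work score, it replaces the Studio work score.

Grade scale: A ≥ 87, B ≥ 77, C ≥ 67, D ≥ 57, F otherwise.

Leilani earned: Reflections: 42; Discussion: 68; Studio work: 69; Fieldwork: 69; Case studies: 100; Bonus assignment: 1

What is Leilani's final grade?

B

Case studies (100) > Studio work (69), so Studio work counts as 100.
Weighted total:
  Reflections 42 × 0.16 = 6.72
  Discussion 68 × 0.19 = 12.92
  Studio work 100 × 0.33 = 33
  Fieldwork 69 × 0.22 = 15.18
  Case studies 100 × 0.1 = 10
Sum = 77.82
Bonus assignment: 77.82 + 1 = 78.82
78.82 is ≥ 77 and < 87 → B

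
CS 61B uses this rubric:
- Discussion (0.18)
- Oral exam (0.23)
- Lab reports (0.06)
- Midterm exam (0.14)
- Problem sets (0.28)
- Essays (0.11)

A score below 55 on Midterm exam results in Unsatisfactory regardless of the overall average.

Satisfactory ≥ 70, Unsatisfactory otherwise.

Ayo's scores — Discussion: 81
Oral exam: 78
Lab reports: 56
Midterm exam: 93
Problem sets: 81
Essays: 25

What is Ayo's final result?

Satisfactory

Midterm exam score 93 ≥ 55: minimum met.
Weighted total:
  Discussion 81 × 0.18 = 14.58
  Oral exam 78 × 0.23 = 17.94
  Lab reports 56 × 0.06 = 3.36
  Midterm exam 93 × 0.14 = 13.02
  Problem sets 81 × 0.28 = 22.68
  Essays 25 × 0.11 = 2.75
Sum = 74.33
74.33 ≥ 70 → Satisfactory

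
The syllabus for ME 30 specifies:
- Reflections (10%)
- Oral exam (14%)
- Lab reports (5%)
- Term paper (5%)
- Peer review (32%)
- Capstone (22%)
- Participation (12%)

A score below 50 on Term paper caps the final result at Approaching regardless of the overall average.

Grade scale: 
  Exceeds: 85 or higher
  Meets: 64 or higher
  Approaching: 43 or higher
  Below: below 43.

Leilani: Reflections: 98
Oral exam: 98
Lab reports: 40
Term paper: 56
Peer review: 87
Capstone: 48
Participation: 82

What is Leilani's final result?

Meets

Term paper score 56 ≥ 50: minimum met.
Weighted total:
  Reflections 98 × 0.1 = 9.8
  Oral exam 98 × 0.14 = 13.72
  Lab reports 40 × 0.05 = 2
  Term paper 56 × 0.05 = 2.8
  Peer review 87 × 0.32 = 27.84
  Capstone 48 × 0.22 = 10.56
  Participation 82 × 0.12 = 9.84
Sum = 76.56
76.56 is ≥ 64 and < 85 → Meets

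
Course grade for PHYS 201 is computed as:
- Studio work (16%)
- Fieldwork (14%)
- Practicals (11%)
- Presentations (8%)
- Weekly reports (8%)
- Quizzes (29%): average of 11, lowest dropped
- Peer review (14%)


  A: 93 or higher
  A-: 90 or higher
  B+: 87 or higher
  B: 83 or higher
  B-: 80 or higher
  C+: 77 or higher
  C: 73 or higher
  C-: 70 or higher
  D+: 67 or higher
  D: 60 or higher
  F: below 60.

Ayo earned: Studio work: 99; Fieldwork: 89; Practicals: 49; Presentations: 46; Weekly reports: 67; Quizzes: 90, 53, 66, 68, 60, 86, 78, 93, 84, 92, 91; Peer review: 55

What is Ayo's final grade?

Quizzes: drop 53 → average of remaining 10 = 808/10 = 80.8
Weighted total:
  Studio work 99 × 0.16 = 15.84
  Fieldwork 89 × 0.14 = 12.46
  Practicals 49 × 0.11 = 5.39
  Presentations 46 × 0.08 = 3.68
  Weekly reports 67 × 0.08 = 5.36
  Quizzes 80.8 × 0.29 = 23.432
  Peer review 55 × 0.14 = 7.7
Sum = 73.862
73.862 is ≥ 73 and < 77 → C

C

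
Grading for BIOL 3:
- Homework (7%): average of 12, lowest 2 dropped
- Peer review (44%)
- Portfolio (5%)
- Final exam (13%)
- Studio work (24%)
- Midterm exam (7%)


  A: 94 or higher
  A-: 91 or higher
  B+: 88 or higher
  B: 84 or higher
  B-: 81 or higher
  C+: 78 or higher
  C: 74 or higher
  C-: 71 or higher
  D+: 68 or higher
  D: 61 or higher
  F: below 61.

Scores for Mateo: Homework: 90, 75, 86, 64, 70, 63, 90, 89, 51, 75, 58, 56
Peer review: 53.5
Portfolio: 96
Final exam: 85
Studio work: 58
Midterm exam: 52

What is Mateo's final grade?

Homework: drop 51, 56 → average of remaining 10 = 760/10 = 76
Weighted total:
  Homework 76 × 0.07 = 5.32
  Peer review 53.5 × 0.44 = 23.54
  Portfolio 96 × 0.05 = 4.8
  Final exam 85 × 0.13 = 11.05
  Studio work 58 × 0.24 = 13.92
  Midterm exam 52 × 0.07 = 3.64
Sum = 62.27
62.27 is ≥ 61 and < 68 → D

D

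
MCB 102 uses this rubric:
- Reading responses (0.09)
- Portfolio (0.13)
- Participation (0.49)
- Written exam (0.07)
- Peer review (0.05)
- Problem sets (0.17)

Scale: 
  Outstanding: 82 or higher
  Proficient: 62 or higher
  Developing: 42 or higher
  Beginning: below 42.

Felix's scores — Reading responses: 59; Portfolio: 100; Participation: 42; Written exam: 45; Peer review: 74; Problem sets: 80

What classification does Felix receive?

Weighted total:
  Reading responses 59 × 0.09 = 5.31
  Portfolio 100 × 0.13 = 13
  Participation 42 × 0.49 = 20.58
  Written exam 45 × 0.07 = 3.15
  Peer review 74 × 0.05 = 3.7
  Problem sets 80 × 0.17 = 13.6
Sum = 59.34
59.34 is ≥ 42 and < 62 → Developing

Developing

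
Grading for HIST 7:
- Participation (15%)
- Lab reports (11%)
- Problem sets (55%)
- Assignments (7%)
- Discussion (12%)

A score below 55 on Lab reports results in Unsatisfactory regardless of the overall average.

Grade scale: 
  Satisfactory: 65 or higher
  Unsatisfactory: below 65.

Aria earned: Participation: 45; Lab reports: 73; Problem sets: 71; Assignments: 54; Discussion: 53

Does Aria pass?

Lab reports score 73 ≥ 55: minimum met.
Weighted total:
  Participation 45 × 0.15 = 6.75
  Lab reports 73 × 0.11 = 8.03
  Problem sets 71 × 0.55 = 39.05
  Assignments 54 × 0.07 = 3.78
  Discussion 53 × 0.12 = 6.36
Sum = 63.97
63.97 < 65 → Unsatisfactory

Unsatisfactory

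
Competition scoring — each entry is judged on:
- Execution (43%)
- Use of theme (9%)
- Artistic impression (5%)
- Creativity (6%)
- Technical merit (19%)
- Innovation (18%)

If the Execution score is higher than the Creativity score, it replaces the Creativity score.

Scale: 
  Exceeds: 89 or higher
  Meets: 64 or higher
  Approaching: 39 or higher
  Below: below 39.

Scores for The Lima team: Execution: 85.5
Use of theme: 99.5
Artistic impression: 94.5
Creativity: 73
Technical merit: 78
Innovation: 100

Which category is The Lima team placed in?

Execution (85.5) > Creativity (73), so Creativity counts as 85.5.
Weighted total:
  Execution 85.5 × 0.43 = 36.765
  Use of theme 99.5 × 0.09 = 8.955
  Artistic impression 94.5 × 0.05 = 4.725
  Creativity 85.5 × 0.06 = 5.13
  Technical merit 78 × 0.19 = 14.82
  Innovation 100 × 0.18 = 18
Sum = 88.395
88.395 is ≥ 64 and < 89 → Meets

Meets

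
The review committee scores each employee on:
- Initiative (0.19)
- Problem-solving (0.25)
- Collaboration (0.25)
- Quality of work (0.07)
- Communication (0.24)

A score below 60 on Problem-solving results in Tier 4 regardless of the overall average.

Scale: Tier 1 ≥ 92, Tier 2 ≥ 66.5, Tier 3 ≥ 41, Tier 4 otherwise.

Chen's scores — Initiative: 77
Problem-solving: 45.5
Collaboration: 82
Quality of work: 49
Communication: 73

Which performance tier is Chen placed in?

Tier 4

Problem-solving score 45.5 < 60: minimum not met.
Weighted total:
  Initiative 77 × 0.19 = 14.63
  Problem-solving 45.5 × 0.25 = 11.375
  Collaboration 82 × 0.25 = 20.5
  Quality of work 49 × 0.07 = 3.43
  Communication 73 × 0.24 = 17.52
Sum = 67.455
Because the Problem-solving minimum was not met, the result is Tier 4.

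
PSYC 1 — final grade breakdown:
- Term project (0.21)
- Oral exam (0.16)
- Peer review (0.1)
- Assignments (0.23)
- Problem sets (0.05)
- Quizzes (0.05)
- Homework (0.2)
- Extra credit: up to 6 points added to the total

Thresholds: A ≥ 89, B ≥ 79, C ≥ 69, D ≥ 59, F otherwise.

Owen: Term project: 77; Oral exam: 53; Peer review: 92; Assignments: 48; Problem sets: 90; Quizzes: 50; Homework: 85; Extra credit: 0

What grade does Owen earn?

Weighted total:
  Term project 77 × 0.21 = 16.17
  Oral exam 53 × 0.16 = 8.48
  Peer review 92 × 0.1 = 9.2
  Assignments 48 × 0.23 = 11.04
  Problem sets 90 × 0.05 = 4.5
  Quizzes 50 × 0.05 = 2.5
  Homework 85 × 0.2 = 17
Sum = 68.89
Extra credit: 68.89 + 0 = 68.89
68.89 is ≥ 59 and < 69 → D

D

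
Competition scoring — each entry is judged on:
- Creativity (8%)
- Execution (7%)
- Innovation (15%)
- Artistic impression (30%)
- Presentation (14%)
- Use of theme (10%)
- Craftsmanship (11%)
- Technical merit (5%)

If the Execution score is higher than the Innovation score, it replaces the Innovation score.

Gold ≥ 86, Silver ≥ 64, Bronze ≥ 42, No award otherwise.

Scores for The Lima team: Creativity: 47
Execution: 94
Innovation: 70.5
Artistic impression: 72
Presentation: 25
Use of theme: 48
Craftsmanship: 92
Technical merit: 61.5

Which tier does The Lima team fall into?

Silver

Execution (94) > Innovation (70.5), so Innovation counts as 94.
Weighted total:
  Creativity 47 × 0.08 = 3.76
  Execution 94 × 0.07 = 6.58
  Innovation 94 × 0.15 = 14.1
  Artistic impression 72 × 0.3 = 21.6
  Presentation 25 × 0.14 = 3.5
  Use of theme 48 × 0.1 = 4.8
  Craftsmanship 92 × 0.11 = 10.12
  Technical merit 61.5 × 0.05 = 3.075
Sum = 67.535
67.535 is ≥ 64 and < 86 → Silver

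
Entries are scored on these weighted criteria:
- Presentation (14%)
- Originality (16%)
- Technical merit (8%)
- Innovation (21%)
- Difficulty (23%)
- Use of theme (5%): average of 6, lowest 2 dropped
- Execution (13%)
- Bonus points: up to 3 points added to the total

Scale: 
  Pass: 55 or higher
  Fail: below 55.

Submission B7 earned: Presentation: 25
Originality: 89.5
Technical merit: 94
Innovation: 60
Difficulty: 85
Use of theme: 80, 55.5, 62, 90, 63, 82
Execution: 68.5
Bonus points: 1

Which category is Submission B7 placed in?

Use of theme: drop 55.5, 62 → average of remaining 4 = 315/4 = 78.75
Weighted total:
  Presentation 25 × 0.14 = 3.5
  Originality 89.5 × 0.16 = 14.32
  Technical merit 94 × 0.08 = 7.52
  Innovation 60 × 0.21 = 12.6
  Difficulty 85 × 0.23 = 19.55
  Use of theme 78.75 × 0.05 = 3.9375
  Execution 68.5 × 0.13 = 8.905
Sum = 70.3325
Bonus points: 70.3325 + 1 = 71.3325
71.3325 ≥ 55 → Pass

Pass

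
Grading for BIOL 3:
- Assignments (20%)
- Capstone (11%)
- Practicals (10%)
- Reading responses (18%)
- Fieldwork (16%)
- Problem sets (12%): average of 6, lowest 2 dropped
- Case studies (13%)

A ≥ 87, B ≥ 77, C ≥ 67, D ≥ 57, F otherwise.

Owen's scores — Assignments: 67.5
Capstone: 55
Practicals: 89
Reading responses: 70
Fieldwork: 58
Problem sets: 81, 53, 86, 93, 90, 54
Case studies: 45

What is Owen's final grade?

D

Problem sets: drop 53, 54 → average of remaining 4 = 350/4 = 87.5
Weighted total:
  Assignments 67.5 × 0.2 = 13.5
  Capstone 55 × 0.11 = 6.05
  Practicals 89 × 0.1 = 8.9
  Reading responses 70 × 0.18 = 12.6
  Fieldwork 58 × 0.16 = 9.28
  Problem sets 87.5 × 0.12 = 10.5
  Case studies 45 × 0.13 = 5.85
Sum = 66.68
66.68 is ≥ 57 and < 67 → D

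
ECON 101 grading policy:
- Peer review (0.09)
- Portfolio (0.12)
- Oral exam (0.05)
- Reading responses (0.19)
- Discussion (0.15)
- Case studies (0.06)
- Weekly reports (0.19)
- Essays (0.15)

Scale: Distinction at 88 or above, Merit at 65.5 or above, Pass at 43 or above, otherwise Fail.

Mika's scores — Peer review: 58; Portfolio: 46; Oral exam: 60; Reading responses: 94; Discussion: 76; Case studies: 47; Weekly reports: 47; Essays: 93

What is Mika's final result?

Merit

Weighted total:
  Peer review 58 × 0.09 = 5.22
  Portfolio 46 × 0.12 = 5.52
  Oral exam 60 × 0.05 = 3
  Reading responses 94 × 0.19 = 17.86
  Discussion 76 × 0.15 = 11.4
  Case studies 47 × 0.06 = 2.82
  Weekly reports 47 × 0.19 = 8.93
  Essays 93 × 0.15 = 13.95
Sum = 68.7
68.7 is ≥ 65.5 and < 88 → Merit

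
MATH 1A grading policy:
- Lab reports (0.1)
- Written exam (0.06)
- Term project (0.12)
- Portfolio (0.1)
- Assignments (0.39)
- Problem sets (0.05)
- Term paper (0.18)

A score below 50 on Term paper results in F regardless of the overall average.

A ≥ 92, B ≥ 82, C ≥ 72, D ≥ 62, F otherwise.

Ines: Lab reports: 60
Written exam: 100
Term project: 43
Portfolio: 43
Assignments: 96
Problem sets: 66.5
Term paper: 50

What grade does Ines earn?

Term paper score 50 ≥ 50: minimum met.
Weighted total:
  Lab reports 60 × 0.1 = 6
  Written exam 100 × 0.06 = 6
  Term project 43 × 0.12 = 5.16
  Portfolio 43 × 0.1 = 4.3
  Assignments 96 × 0.39 = 37.44
  Problem sets 66.5 × 0.05 = 3.325
  Term paper 50 × 0.18 = 9
Sum = 71.225
71.225 is ≥ 62 and < 72 → D

D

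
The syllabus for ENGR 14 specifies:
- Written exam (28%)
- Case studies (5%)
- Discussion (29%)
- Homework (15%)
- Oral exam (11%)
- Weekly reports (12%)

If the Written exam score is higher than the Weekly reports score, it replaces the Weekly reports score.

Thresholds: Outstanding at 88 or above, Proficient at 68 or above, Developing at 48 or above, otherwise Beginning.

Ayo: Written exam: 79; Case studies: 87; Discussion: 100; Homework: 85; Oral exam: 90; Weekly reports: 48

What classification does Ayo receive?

Written exam (79) > Weekly reports (48), so Weekly reports counts as 79.
Weighted total:
  Written exam 79 × 0.28 = 22.12
  Case studies 87 × 0.05 = 4.35
  Discussion 100 × 0.29 = 29
  Homework 85 × 0.15 = 12.75
  Oral exam 90 × 0.11 = 9.9
  Weekly reports 79 × 0.12 = 9.48
Sum = 87.6
87.6 is ≥ 68 and < 88 → Proficient

Proficient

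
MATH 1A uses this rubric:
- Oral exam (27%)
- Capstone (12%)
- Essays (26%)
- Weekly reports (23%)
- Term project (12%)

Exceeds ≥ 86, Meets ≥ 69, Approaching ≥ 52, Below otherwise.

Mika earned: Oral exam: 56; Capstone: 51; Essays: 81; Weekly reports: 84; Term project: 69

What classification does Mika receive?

Meets

Weighted total:
  Oral exam 56 × 0.27 = 15.12
  Capstone 51 × 0.12 = 6.12
  Essays 81 × 0.26 = 21.06
  Weekly reports 84 × 0.23 = 19.32
  Term project 69 × 0.12 = 8.28
Sum = 69.9
69.9 is ≥ 69 and < 86 → Meets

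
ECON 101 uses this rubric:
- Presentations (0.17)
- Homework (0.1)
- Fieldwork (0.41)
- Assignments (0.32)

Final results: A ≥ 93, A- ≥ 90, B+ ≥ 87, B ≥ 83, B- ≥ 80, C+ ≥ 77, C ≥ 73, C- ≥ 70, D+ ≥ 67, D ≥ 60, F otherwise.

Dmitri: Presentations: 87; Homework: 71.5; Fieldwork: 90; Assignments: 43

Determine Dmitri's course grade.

Weighted total:
  Presentations 87 × 0.17 = 14.79
  Homework 71.5 × 0.1 = 7.15
  Fieldwork 90 × 0.41 = 36.9
  Assignments 43 × 0.32 = 13.76
Sum = 72.6
72.6 is ≥ 70 and < 73 → C-

C-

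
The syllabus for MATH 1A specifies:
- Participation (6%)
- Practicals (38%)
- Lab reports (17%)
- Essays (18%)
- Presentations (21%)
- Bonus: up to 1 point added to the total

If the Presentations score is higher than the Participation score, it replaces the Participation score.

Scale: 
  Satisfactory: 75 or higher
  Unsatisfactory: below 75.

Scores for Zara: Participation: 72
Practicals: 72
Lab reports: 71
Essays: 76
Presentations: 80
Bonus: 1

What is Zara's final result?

Presentations (80) > Participation (72), so Participation counts as 80.
Weighted total:
  Participation 80 × 0.06 = 4.8
  Practicals 72 × 0.38 = 27.36
  Lab reports 71 × 0.17 = 12.07
  Essays 76 × 0.18 = 13.68
  Presentations 80 × 0.21 = 16.8
Sum = 74.71
Bonus: 74.71 + 1 = 75.71
75.71 ≥ 75 → Satisfactory

Satisfactory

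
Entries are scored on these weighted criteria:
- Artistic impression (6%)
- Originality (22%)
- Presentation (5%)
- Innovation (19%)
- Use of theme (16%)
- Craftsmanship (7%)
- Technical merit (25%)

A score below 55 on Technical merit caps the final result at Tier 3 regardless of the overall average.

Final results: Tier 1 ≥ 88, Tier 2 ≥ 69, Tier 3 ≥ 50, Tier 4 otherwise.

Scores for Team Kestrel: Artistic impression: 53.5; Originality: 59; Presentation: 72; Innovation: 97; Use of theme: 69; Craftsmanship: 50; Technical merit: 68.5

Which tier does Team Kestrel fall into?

Technical merit score 68.5 ≥ 55: minimum met.
Weighted total:
  Artistic impression 53.5 × 0.06 = 3.21
  Originality 59 × 0.22 = 12.98
  Presentation 72 × 0.05 = 3.6
  Innovation 97 × 0.19 = 18.43
  Use of theme 69 × 0.16 = 11.04
  Craftsmanship 50 × 0.07 = 3.5
  Technical merit 68.5 × 0.25 = 17.125
Sum = 69.885
69.885 is ≥ 69 and < 88 → Tier 2

Tier 2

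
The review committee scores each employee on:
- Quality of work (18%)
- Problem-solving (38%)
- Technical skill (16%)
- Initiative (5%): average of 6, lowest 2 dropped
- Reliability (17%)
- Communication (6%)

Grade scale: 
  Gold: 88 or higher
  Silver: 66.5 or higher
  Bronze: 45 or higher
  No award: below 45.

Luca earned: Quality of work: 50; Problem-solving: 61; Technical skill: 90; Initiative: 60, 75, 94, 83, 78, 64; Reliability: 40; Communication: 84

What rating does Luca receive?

Initiative: drop 60, 64 → average of remaining 4 = 330/4 = 82.5
Weighted total:
  Quality of work 50 × 0.18 = 9
  Problem-solving 61 × 0.38 = 23.18
  Technical skill 90 × 0.16 = 14.4
  Initiative 82.5 × 0.05 = 4.125
  Reliability 40 × 0.17 = 6.8
  Communication 84 × 0.06 = 5.04
Sum = 62.545
62.545 is ≥ 45 and < 66.5 → Bronze

Bronze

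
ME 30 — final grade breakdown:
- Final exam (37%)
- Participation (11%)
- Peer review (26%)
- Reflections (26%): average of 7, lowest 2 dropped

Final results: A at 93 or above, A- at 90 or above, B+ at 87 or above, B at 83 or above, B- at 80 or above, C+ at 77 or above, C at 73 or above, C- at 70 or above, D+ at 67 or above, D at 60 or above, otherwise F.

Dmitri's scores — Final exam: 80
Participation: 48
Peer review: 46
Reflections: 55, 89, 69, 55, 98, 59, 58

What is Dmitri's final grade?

D

Reflections: drop 55, 55 → average of remaining 5 = 373/5 = 74.6
Weighted total:
  Final exam 80 × 0.37 = 29.6
  Participation 48 × 0.11 = 5.28
  Peer review 46 × 0.26 = 11.96
  Reflections 74.6 × 0.26 = 19.396
Sum = 66.236
66.236 is ≥ 60 and < 67 → D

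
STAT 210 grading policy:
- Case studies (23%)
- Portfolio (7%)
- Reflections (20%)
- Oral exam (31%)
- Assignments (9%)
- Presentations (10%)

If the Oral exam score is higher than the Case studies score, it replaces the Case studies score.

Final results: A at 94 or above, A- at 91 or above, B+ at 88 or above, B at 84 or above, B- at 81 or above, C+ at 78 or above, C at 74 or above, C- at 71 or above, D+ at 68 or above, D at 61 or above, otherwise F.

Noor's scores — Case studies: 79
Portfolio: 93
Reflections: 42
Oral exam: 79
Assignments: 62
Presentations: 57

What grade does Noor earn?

Oral exam (79) ≤ Case studies (79), so Case studies stays at 79.
Weighted total:
  Case studies 79 × 0.23 = 18.17
  Portfolio 93 × 0.07 = 6.51
  Reflections 42 × 0.2 = 8.4
  Oral exam 79 × 0.31 = 24.49
  Assignments 62 × 0.09 = 5.58
  Presentations 57 × 0.1 = 5.7
Sum = 68.85
68.85 is ≥ 68 and < 71 → D+

D+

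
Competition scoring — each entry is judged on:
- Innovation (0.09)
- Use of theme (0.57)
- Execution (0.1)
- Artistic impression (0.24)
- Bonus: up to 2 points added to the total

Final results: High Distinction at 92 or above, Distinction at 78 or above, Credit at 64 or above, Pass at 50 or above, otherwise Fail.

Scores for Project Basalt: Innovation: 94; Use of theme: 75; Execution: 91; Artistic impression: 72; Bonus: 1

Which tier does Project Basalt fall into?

Distinction

Weighted total:
  Innovation 94 × 0.09 = 8.46
  Use of theme 75 × 0.57 = 42.75
  Execution 91 × 0.1 = 9.1
  Artistic impression 72 × 0.24 = 17.28
Sum = 77.59
Bonus: 77.59 + 1 = 78.59
78.59 is ≥ 78 and < 92 → Distinction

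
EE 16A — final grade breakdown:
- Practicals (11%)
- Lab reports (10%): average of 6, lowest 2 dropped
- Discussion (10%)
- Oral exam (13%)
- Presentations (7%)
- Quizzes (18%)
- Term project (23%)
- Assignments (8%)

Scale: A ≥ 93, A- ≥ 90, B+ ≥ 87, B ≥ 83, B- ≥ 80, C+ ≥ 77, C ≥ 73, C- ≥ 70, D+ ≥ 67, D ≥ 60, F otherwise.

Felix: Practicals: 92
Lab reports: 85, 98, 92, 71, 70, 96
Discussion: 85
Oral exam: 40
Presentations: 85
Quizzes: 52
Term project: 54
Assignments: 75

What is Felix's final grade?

Lab reports: drop 70, 71 → average of remaining 4 = 371/4 = 92.75
Weighted total:
  Practicals 92 × 0.11 = 10.12
  Lab reports 92.75 × 0.1 = 9.275
  Discussion 85 × 0.1 = 8.5
  Oral exam 40 × 0.13 = 5.2
  Presentations 85 × 0.07 = 5.95
  Quizzes 52 × 0.18 = 9.36
  Term project 54 × 0.23 = 12.42
  Assignments 75 × 0.08 = 6
Sum = 66.825
66.825 is ≥ 60 and < 67 → D

D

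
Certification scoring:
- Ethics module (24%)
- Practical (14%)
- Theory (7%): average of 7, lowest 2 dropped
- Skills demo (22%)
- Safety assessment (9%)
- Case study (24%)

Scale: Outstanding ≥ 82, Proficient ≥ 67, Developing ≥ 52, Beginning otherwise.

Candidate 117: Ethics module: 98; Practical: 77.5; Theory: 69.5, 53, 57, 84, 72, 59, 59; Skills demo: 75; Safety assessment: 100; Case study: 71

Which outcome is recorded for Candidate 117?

Proficient

Theory: drop 53, 57 → average of remaining 5 = 343.5/5 = 68.7
Weighted total:
  Ethics module 98 × 0.24 = 23.52
  Practical 77.5 × 0.14 = 10.85
  Theory 68.7 × 0.07 = 4.809
  Skills demo 75 × 0.22 = 16.5
  Safety assessment 100 × 0.09 = 9
  Case study 71 × 0.24 = 17.04
Sum = 81.719
81.719 is ≥ 67 and < 82 → Proficient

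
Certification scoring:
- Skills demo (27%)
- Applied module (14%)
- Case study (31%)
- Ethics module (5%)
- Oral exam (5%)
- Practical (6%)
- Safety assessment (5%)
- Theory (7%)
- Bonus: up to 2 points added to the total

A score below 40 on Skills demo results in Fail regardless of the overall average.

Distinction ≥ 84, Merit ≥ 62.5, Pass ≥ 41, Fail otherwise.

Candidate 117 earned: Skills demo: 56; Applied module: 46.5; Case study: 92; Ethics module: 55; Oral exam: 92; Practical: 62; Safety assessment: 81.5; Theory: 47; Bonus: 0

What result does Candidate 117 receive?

Merit

Skills demo score 56 ≥ 40: minimum met.
Weighted total:
  Skills demo 56 × 0.27 = 15.12
  Applied module 46.5 × 0.14 = 6.51
  Case study 92 × 0.31 = 28.52
  Ethics module 55 × 0.05 = 2.75
  Oral exam 92 × 0.05 = 4.6
  Practical 62 × 0.06 = 3.72
  Safety assessment 81.5 × 0.05 = 4.075
  Theory 47 × 0.07 = 3.29
Sum = 68.585
Bonus: 68.585 + 0 = 68.585
68.585 is ≥ 62.5 and < 84 → Merit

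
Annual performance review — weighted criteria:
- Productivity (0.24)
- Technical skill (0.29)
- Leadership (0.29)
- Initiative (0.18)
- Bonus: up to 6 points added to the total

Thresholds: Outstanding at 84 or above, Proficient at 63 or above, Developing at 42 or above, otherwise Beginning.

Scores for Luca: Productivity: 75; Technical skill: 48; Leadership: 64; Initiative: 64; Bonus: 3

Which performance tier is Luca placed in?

Proficient

Weighted total:
  Productivity 75 × 0.24 = 18
  Technical skill 48 × 0.29 = 13.92
  Leadership 64 × 0.29 = 18.56
  Initiative 64 × 0.18 = 11.52
Sum = 62
Bonus: 62 + 3 = 65
65 is ≥ 63 and < 84 → Proficient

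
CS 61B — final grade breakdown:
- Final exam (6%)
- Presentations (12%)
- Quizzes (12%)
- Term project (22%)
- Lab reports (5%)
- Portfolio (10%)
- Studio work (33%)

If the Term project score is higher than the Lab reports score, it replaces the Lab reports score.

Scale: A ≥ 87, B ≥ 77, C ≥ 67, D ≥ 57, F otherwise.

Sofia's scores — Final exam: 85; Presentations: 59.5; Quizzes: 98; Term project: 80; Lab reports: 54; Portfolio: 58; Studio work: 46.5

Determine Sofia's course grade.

Term project (80) > Lab reports (54), so Lab reports counts as 80.
Weighted total:
  Final exam 85 × 0.06 = 5.1
  Presentations 59.5 × 0.12 = 7.14
  Quizzes 98 × 0.12 = 11.76
  Term project 80 × 0.22 = 17.6
  Lab reports 80 × 0.05 = 4
  Portfolio 58 × 0.1 = 5.8
  Studio work 46.5 × 0.33 = 15.345
Sum = 66.745
66.745 is ≥ 57 and < 67 → D

D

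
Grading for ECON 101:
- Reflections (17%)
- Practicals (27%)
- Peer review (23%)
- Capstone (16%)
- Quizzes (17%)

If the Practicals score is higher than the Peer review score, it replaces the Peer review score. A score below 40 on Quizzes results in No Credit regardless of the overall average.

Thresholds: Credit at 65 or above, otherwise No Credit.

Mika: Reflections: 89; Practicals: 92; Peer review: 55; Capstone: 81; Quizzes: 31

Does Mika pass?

No Credit

Practicals (92) > Peer review (55), so Peer review counts as 92.
Quizzes score 31 < 40: minimum not met.
Weighted total:
  Reflections 89 × 0.17 = 15.13
  Practicals 92 × 0.27 = 24.84
  Peer review 92 × 0.23 = 21.16
  Capstone 81 × 0.16 = 12.96
  Quizzes 31 × 0.17 = 5.27
Sum = 79.36
Because the Quizzes minimum was not met, the result is No Credit.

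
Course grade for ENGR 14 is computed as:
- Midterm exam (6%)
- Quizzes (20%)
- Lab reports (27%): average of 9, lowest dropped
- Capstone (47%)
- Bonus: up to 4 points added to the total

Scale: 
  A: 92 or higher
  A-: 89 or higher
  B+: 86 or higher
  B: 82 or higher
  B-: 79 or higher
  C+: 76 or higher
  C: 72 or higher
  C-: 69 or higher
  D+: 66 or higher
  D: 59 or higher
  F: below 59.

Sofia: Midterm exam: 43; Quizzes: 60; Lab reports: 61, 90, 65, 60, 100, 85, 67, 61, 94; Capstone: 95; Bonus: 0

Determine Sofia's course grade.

B-

Lab reports: drop 60 → average of remaining 8 = 623/8 = 77.875
Weighted total:
  Midterm exam 43 × 0.06 = 2.58
  Quizzes 60 × 0.2 = 12
  Lab reports 77.875 × 0.27 = 21.02625
  Capstone 95 × 0.47 = 44.65
Sum = 80.25625
Bonus: 80.25625 + 0 = 80.25625
80.25625 is ≥ 79 and < 82 → B-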